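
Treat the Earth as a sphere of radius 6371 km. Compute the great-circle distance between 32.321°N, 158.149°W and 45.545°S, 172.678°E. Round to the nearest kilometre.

9144 km

Δλ = 172.678 − -158.149 = 330.827°; wrapped into (−180°, 180°]: -29.173°.
Δφ = -45.545 − 32.321 = -77.866°.
a = sin²(Δφ/2) + cos φ₁ · cos φ₂ · sin²(Δλ/2) = 0.432438.
c = 2·atan2(√a, √(1−a)) = 1.43526 rad → d = 6371·c ≈ 9144.02 km.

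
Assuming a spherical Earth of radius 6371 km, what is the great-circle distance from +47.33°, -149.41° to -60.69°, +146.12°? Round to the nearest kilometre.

13330 km

Δλ = 146.12 − -149.41 = 295.53°; wrapped into (−180°, 180°]: -64.47°.
Δφ = -60.69 − 47.33 = -108.02°.
a = sin²(Δφ/2) + cos φ₁ · cos φ₂ · sin²(Δλ/2) = 0.749073.
c = 2·atan2(√a, √(1−a)) = 2.09225 rad → d = 6371·c ≈ 13329.76 km.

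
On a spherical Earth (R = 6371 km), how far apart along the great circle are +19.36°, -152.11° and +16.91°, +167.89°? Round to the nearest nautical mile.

2282 nmi

Δλ = 167.89 − -152.11 = 320.00°; wrapped into (−180°, 180°]: -40.00°.
Δφ = 16.91 − 19.36 = -2.45°.
a = sin²(Δφ/2) + cos φ₁ · cos φ₂ · sin²(Δλ/2) = 0.106048.
c = 2·atan2(√a, √(1−a)) = 0.66340 rad → d = 6371·c ≈ 4226.52 km ≈ 2282.14 nmi.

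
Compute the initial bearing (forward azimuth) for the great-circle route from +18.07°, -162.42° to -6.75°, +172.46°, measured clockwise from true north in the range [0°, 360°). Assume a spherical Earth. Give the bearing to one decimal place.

227.2°

Δλ = 172.46 − -162.42 = 334.88°; wrapped into (−180°, 180°]: -25.12°.
θ = atan2( sin Δλ · cos φ₂ , cos φ₁ · sin φ₂ − sin φ₁ · cos φ₂ · cos Δλ )
  = atan2(-0.42157, -0.39064) = -132.819° → normalised to [0°, 360°): 227.181°.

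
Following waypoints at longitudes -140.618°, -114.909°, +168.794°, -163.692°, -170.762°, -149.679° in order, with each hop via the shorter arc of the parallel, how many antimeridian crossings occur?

Leg 1: -140.618° → -114.909°, shortest Δλ = 25.709° (east) — does not cross 180°.
Leg 2: -114.909° → +168.794°, shortest Δλ = -76.297° (west) — crosses 180°.
Leg 3: +168.794° → -163.692°, shortest Δλ = 27.514° (east) — crosses 180°.
Leg 4: -163.692° → -170.762°, shortest Δλ = -7.07° (west) — does not cross 180°.
Leg 5: -170.762° → -149.679°, shortest Δλ = 21.083° (east) — does not cross 180°.
Total crossings: 2.

2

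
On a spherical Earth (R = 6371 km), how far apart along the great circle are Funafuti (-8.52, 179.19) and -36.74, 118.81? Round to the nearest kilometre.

Δλ = 118.81 − 179.19 = -60.38°.
Δφ = -36.74 − -8.52 = -28.22°.
a = sin²(Δφ/2) + cos φ₁ · cos φ₂ · sin²(Δλ/2) = 0.259840.
c = 2·atan2(√a, √(1−a)) = 1.06978 rad → d = 6371·c ≈ 6815.54 km.

6816 km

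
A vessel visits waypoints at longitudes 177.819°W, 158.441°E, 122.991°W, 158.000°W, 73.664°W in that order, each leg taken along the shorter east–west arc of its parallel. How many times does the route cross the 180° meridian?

Leg 1: -177.819° → +158.441°, shortest Δλ = -23.74° (west) — crosses 180°.
Leg 2: +158.441° → -122.991°, shortest Δλ = 78.568° (east) — crosses 180°.
Leg 3: -122.991° → -158.000°, shortest Δλ = -35.009° (west) — does not cross 180°.
Leg 4: -158.000° → -73.664°, shortest Δλ = 84.336° (east) — does not cross 180°.
Total crossings: 2.

2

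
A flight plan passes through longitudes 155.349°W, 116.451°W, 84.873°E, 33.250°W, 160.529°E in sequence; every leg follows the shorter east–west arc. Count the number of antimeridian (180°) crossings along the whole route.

2

Leg 1: -155.349° → -116.451°, shortest Δλ = 38.898° (east) — does not cross 180°.
Leg 2: -116.451° → +84.873°, shortest Δλ = -158.676° (west) — crosses 180°.
Leg 3: +84.873° → -33.250°, shortest Δλ = -118.123° (west) — does not cross 180°.
Leg 4: -33.250° → +160.529°, shortest Δλ = -166.221° (west) — crosses 180°.
Total crossings: 2.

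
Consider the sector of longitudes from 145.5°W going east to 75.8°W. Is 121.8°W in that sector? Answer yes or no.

Band width going east from -145.5° to -75.8°: ((-75.8 − -145.5) mod 360) = 69.7°.
Offset of -121.8° east of the west edge: ((-121.8 − -145.5) mod 360) = 23.7°.
23.7° ≤ 69.7° ⇒ inside.

Yes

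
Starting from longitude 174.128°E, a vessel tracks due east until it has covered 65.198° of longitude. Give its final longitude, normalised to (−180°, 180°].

Start at +174.128°; shift +65.198° → +239.326°.
+239.326° lies outside (−180°, 180°]; subtract 360° → -120.674°.

120.674°W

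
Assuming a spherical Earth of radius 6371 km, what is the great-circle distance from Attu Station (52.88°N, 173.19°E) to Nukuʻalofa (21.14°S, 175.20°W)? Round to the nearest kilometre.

Δλ = -175.20 − 173.19 = -348.39°; wrapped into (−180°, 180°]: 11.61°.
Δφ = -21.14 − 52.88 = -74.02°.
a = sin²(Δφ/2) + cos φ₁ · cos φ₂ · sin²(Δλ/2) = 0.368107.
c = 2·atan2(√a, √(1−a)) = 1.30385 rad → d = 6371·c ≈ 8306.84 km.

8307 km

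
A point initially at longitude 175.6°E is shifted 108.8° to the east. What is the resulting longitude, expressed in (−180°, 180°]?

75.6°W

Start at +175.6°; shift +108.8° → +284.4°.
+284.4° lies outside (−180°, 180°]; subtract 360° → -75.6°.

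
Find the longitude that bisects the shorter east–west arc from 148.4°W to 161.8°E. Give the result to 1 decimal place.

Signed shortest Δλ from -148.4° to +161.8° is -49.8°.
Midpoint longitude = -148.4° + (-49.8°)/2 = -148.4° − 24.9° = -173.3°.
(The naïve average (-148.4 + +161.8)/2 = 6.7° is on the wrong side of the globe.)

173.3°W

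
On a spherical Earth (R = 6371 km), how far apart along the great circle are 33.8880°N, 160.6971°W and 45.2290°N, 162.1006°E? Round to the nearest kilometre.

Δλ = 162.1006 − -160.6971 = 322.7977°; wrapped into (−180°, 180°]: -37.2023°.
Δφ = 45.2290 − 33.8880 = 11.3410°.
a = sin²(Δφ/2) + cos φ₁ · cos φ₂ · sin²(Δλ/2) = 0.069248.
c = 2·atan2(√a, √(1−a)) = 0.53257 rad → d = 6371·c ≈ 3393.02 km.

3393 km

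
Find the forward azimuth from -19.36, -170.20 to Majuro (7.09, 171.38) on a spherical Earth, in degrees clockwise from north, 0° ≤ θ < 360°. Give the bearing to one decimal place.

Δλ = 171.38 − -170.20 = 341.58°; wrapped into (−180°, 180°]: -18.42°.
θ = atan2( sin Δλ · cos φ₂ , cos φ₁ · sin φ₂ − sin φ₁ · cos φ₂ · cos Δλ )
  = atan2(-0.31356, 0.42856) = -36.192° → normalised to [0°, 360°): 323.808°.

323.8°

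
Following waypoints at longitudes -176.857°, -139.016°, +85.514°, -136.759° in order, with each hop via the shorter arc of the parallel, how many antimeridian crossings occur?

Leg 1: -176.857° → -139.016°, shortest Δλ = 37.841° (east) — does not cross 180°.
Leg 2: -139.016° → +85.514°, shortest Δλ = -135.47° (west) — crosses 180°.
Leg 3: +85.514° → -136.759°, shortest Δλ = 137.727° (east) — crosses 180°.
Total crossings: 2.

2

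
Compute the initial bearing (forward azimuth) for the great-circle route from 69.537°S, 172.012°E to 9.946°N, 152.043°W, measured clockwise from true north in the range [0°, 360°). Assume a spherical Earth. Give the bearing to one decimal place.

35.6°

Δλ = -152.043 − 172.012 = -324.055°; wrapped into (−180°, 180°]: 35.945°.
θ = atan2( sin Δλ · cos φ₂ , cos φ₁ · sin φ₂ − sin φ₁ · cos φ₂ · cos Δλ )
  = atan2(0.57819, 0.80748) = 35.604° → normalised to [0°, 360°): 35.604°.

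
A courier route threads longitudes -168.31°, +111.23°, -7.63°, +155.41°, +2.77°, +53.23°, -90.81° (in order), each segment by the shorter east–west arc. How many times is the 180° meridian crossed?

1

Leg 1: -168.31° → +111.23°, shortest Δλ = -80.46° (west) — crosses 180°.
Leg 2: +111.23° → -7.63°, shortest Δλ = -118.86° (west) — does not cross 180°.
Leg 3: -7.63° → +155.41°, shortest Δλ = 163.04° (east) — does not cross 180°.
Leg 4: +155.41° → +2.77°, shortest Δλ = -152.64° (west) — does not cross 180°.
Leg 5: +2.77° → +53.23°, shortest Δλ = 50.46° (east) — does not cross 180°.
Leg 6: +53.23° → -90.81°, shortest Δλ = -144.04° (west) — does not cross 180°.
Total crossings: 1.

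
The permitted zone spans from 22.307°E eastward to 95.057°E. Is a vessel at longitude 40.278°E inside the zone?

Yes

Band width going east from +22.307° to +95.057°: ((95.057 − 22.307) mod 360) = 72.750°.
Offset of +40.278° east of the west edge: ((40.278 − 22.307) mod 360) = 17.971°.
17.971° ≤ 72.750° ⇒ inside.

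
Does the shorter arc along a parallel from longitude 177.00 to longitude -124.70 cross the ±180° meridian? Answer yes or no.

Naïve |-124.70 − 177.00| = 301.7° > 180°, so the shorter arc goes the other way round — across 180°.
Signed shortest Δλ = ((-124.70 − 177.00 + 180) mod 360) − 180 = 58.3°.
Going east by 58.3° from +177.00° passes through 180° before reaching -124.70°.

Yes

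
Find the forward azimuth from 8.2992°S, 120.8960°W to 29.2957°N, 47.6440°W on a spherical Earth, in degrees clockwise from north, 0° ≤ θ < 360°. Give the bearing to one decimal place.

Δλ = -47.6440 − -120.8960 = 73.2520°.
θ = atan2( sin Δλ · cos φ₂ , cos φ₁ · sin φ₂ − sin φ₁ · cos φ₂ · cos Δλ )
  = atan2(0.83511, 0.52047) = 58.068° → normalised to [0°, 360°): 58.068°.

58.1°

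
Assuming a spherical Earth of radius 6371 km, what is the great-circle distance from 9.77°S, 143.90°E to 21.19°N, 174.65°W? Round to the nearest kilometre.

Δλ = -174.65 − 143.90 = -318.55°; wrapped into (−180°, 180°]: 41.45°.
Δφ = 21.19 − -9.77 = 30.96°.
a = sin²(Δφ/2) + cos φ₁ · cos φ₂ · sin²(Δλ/2) = 0.186309.
c = 2·atan2(√a, √(1−a)) = 0.89261 rad → d = 6371·c ≈ 5686.82 km.

5687 km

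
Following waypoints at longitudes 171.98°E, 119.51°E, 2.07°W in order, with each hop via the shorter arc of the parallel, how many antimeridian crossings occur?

Leg 1: +171.98° → +119.51°, shortest Δλ = -52.47° (west) — does not cross 180°.
Leg 2: +119.51° → -2.07°, shortest Δλ = -121.58° (west) — does not cross 180°.
Total crossings: 0.

0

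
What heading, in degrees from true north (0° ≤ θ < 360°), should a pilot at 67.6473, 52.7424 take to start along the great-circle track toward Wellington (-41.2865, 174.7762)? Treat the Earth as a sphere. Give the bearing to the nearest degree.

80°

Δλ = 174.7762 − 52.7424 = 122.0338°.
θ = atan2( sin Δλ · cos φ₂ , cos φ₁ · sin φ₂ − sin φ₁ · cos φ₂ · cos Δλ )
  = atan2(0.63700, 0.11768) = 79.533° → normalised to [0°, 360°): 79.533°.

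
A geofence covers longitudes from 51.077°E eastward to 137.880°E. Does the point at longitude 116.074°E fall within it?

Yes

Band width going east from +51.077° to +137.880°: ((137.880 − 51.077) mod 360) = 86.803°.
Offset of +116.074° east of the west edge: ((116.074 − 51.077) mod 360) = 64.997°.
64.997° ≤ 86.803° ⇒ inside.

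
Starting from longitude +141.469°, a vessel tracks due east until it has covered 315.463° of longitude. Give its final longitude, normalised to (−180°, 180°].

Start at +141.469°; shift +315.463° → +456.932°.
+456.932° lies outside (−180°, 180°]; subtract 360° → +96.932°.

+96.932°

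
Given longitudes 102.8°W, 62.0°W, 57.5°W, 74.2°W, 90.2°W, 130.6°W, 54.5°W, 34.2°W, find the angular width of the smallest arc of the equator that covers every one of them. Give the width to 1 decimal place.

96.4°

Sort the longitudes: -130.6°, -102.8°, -90.2°, -74.2°, -62.0°, -57.5°, -54.5°, -34.2°.
Eastward gaps between consecutive values (wrapping around): 27.8°, 12.6°, 16.0°, 12.2°, 4.5°, 3.0°, 20.3°, 263.6°.
Largest gap = 263.6° ⇒ minimal covering band is its complement: 360° − 263.6° = 96.4°.
Band runs from -130.6° eastward to -34.2°.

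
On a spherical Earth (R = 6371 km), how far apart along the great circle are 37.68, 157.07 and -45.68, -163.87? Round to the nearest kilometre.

10058 km

Δλ = -163.87 − 157.07 = -320.94°; wrapped into (−180°, 180°]: 39.06°.
Δφ = -45.68 − 37.68 = -83.36°.
a = sin²(Δφ/2) + cos φ₁ · cos φ₂ · sin²(Δλ/2) = 0.503981.
c = 2·atan2(√a, √(1−a)) = 1.57876 rad → d = 6371·c ≈ 10058.26 km.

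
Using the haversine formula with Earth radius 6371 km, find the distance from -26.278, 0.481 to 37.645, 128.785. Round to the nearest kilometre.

15042 km

Δλ = 128.785 − 0.481 = 128.304°.
Δφ = 37.645 − -26.278 = 63.923°.
a = sin²(Δφ/2) + cos φ₁ · cos φ₂ · sin²(Δλ/2) = 0.855237.
c = 2·atan2(√a, √(1−a)) = 2.36097 rad → d = 6371·c ≈ 15041.72 km.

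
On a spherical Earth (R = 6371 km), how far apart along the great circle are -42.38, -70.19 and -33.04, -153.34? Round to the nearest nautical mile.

Δλ = -153.34 − -70.19 = -83.15°.
Δφ = -33.04 − -42.38 = 9.34°.
a = sin²(Δφ/2) + cos φ₁ · cos φ₂ · sin²(Δλ/2) = 0.279319.
c = 2·atan2(√a, √(1−a)) = 1.11368 rad → d = 6371·c ≈ 7095.26 km ≈ 3831.13 nmi.

3831 nmi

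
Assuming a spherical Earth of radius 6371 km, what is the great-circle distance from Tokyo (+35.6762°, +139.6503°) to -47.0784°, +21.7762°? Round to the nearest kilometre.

14821 km

Δλ = 21.7762 − 139.6503 = -117.8741°.
Δφ = -47.0784 − 35.6762 = -82.7546°.
a = sin²(Δφ/2) + cos φ₁ · cos φ₂ · sin²(Δλ/2) = 0.842853.
c = 2·atan2(√a, √(1−a)) = 2.32637 rad → d = 6371·c ≈ 14821.30 km.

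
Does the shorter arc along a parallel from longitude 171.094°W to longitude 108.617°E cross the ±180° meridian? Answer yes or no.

Yes

Naïve |108.617 − -171.094| = 279.711° > 180°, so the shorter arc goes the other way round — across 180°.
Signed shortest Δλ = ((108.617 − -171.094 + 180) mod 360) − 180 = -80.289°.
Going west by 80.289° from -171.094° passes through 180° before reaching +108.617°.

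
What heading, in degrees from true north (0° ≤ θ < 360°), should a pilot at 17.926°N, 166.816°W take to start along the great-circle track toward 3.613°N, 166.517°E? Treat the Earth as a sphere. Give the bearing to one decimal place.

Δλ = 166.517 − -166.816 = 333.333°; wrapped into (−180°, 180°]: -26.667°.
θ = atan2( sin Δλ · cos φ₂ , cos φ₁ · sin φ₂ − sin φ₁ · cos φ₂ · cos Δλ )
  = atan2(-0.44791, -0.21454) = -115.594° → normalised to [0°, 360°): 244.406°.

244.4°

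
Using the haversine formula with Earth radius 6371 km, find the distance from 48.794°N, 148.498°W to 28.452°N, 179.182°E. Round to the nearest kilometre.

3560 km

Δλ = 179.182 − -148.498 = 327.680°; wrapped into (−180°, 180°]: -32.320°.
Δφ = 28.452 − 48.794 = -20.342°.
a = sin²(Δφ/2) + cos φ₁ · cos φ₂ · sin²(Δλ/2) = 0.076049.
c = 2·atan2(√a, √(1−a)) = 0.55878 rad → d = 6371·c ≈ 3559.99 km.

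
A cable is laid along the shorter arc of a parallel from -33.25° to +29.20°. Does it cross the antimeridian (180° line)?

Signed shortest Δλ = ((29.20 − -33.25 + 180) mod 360) − 180 = 62.45°.
Going east by 62.45° from -33.25° reaches +29.20° without touching 180°.

No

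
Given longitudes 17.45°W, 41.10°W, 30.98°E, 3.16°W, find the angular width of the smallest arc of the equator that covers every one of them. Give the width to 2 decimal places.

72.08°

Sort the longitudes: -41.10°, -17.45°, -3.16°, +30.98°.
Eastward gaps between consecutive values (wrapping around): 23.65°, 14.29°, 34.14°, 287.92°.
Largest gap = 287.92° ⇒ minimal covering band is its complement: 360° − 287.92° = 72.08°.
Band runs from -41.10° eastward to +30.98°.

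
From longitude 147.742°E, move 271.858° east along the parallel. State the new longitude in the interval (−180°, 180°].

59.600°E

Start at +147.742°; shift +271.858° → +419.600°.
+419.600° lies outside (−180°, 180°]; subtract 360° → +59.600°.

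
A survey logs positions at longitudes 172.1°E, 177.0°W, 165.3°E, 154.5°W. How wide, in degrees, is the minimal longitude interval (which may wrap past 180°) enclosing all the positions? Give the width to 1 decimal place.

Sort the longitudes: -177.0°, -154.5°, +165.3°, +172.1°.
Eastward gaps between consecutive values (wrapping around): 22.5°, 319.8°, 6.8°, 10.9°.
Largest gap = 319.8° ⇒ minimal covering band is its complement: 360° − 319.8° = 40.2°.
Band runs from +165.3° eastward to -154.5°, crossing the antimeridian.

40.2°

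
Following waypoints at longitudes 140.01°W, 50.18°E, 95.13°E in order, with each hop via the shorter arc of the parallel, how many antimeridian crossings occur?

1

Leg 1: -140.01° → +50.18°, shortest Δλ = -169.81° (west) — crosses 180°.
Leg 2: +50.18° → +95.13°, shortest Δλ = 44.95° (east) — does not cross 180°.
Total crossings: 1.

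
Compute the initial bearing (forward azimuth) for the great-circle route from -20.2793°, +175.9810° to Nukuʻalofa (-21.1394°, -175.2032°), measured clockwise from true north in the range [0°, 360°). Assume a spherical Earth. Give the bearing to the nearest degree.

Δλ = -175.2032 − 175.9810 = -351.1842°; wrapped into (−180°, 180°]: 8.8158°.
θ = atan2( sin Δλ · cos φ₂ , cos φ₁ · sin φ₂ − sin φ₁ · cos φ₂ · cos Δλ )
  = atan2(0.14294, -0.01883) = 97.504° → normalised to [0°, 360°): 97.504°.

98°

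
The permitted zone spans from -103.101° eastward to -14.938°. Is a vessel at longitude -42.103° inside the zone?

Band width going east from -103.101° to -14.938°: ((-14.938 − -103.101) mod 360) = 88.163°.
Offset of -42.103° east of the west edge: ((-42.103 − -103.101) mod 360) = 60.998°.
60.998° ≤ 88.163° ⇒ inside.

Yes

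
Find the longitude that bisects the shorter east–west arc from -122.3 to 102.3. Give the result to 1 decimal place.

+170.0°

Signed shortest Δλ from -122.3° to +102.3° is -135.4°.
Midpoint longitude = -122.3° + (-135.4°)/2 = -122.3° − 67.7° = -190.0°.
Normalise into (−180°, 180°]: +170.0°.
(The naïve average (-122.3 + +102.3)/2 = -10.0° is on the wrong side of the globe.)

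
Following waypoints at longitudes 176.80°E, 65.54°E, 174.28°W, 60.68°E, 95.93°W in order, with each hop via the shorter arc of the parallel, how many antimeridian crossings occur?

Leg 1: +176.80° → +65.54°, shortest Δλ = -111.26° (west) — does not cross 180°.
Leg 2: +65.54° → -174.28°, shortest Δλ = 120.18° (east) — crosses 180°.
Leg 3: -174.28° → +60.68°, shortest Δλ = -125.04° (west) — crosses 180°.
Leg 4: +60.68° → -95.93°, shortest Δλ = -156.61° (west) — does not cross 180°.
Total crossings: 2.

2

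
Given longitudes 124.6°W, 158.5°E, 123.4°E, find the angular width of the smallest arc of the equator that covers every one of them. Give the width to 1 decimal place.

Sort the longitudes: -124.6°, +123.4°, +158.5°.
Eastward gaps between consecutive values (wrapping around): 248.0°, 35.1°, 76.9°.
Largest gap = 248.0° ⇒ minimal covering band is its complement: 360° − 248.0° = 112.0°.
Band runs from +123.4° eastward to -124.6°, crossing the antimeridian.

112.0°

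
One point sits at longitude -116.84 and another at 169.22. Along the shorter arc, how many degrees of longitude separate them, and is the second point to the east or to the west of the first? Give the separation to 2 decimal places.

Raw difference: 169.22 − -116.84 = 286.06°.
Normalise into (−180°, 180°]: 286.06° − 360° = -73.94°.
Negative ⇒ the second point lies to the west; separation 73.94°.

73.94° west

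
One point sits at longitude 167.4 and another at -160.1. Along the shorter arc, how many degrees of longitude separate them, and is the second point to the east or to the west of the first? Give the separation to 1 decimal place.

Raw difference: -160.1 − 167.4 = -327.5°.
Normalise into (−180°, 180°]: -327.5° + 360° = 32.5°.
Positive ⇒ the second point lies to the east; separation 32.5°.

32.5° east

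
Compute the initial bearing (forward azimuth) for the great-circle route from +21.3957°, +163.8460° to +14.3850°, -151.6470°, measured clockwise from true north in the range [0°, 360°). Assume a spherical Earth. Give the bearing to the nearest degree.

92°

Δλ = -151.6470 − 163.8460 = -315.4930°; wrapped into (−180°, 180°]: 44.5070°.
θ = atan2( sin Δλ · cos φ₂ , cos φ₁ · sin φ₂ − sin φ₁ · cos φ₂ · cos Δλ )
  = atan2(0.67902, -0.02070) = 91.746° → normalised to [0°, 360°): 91.746°.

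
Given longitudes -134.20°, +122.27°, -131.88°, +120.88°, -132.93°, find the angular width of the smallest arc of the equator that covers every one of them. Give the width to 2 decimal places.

Sort the longitudes: -134.20°, -132.93°, -131.88°, +120.88°, +122.27°.
Eastward gaps between consecutive values (wrapping around): 1.27°, 1.05°, 252.76°, 1.39°, 103.53°.
Largest gap = 252.76° ⇒ minimal covering band is its complement: 360° − 252.76° = 107.24°.
Band runs from +120.88° eastward to -131.88°, crossing the antimeridian.

107.24°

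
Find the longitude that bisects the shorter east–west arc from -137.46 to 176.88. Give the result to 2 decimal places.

-160.29°

Signed shortest Δλ from -137.46° to +176.88° is -45.66°.
Midpoint longitude = -137.46° + (-45.66°)/2 = -137.46° − 22.83° = -160.29°.
(The naïve average (-137.46 + +176.88)/2 = 19.71° is on the wrong side of the globe.)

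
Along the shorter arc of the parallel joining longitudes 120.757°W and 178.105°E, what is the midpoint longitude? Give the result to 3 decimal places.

Signed shortest Δλ from -120.757° to +178.105° is -61.138°.
Midpoint longitude = -120.757° + (-61.138°)/2 = -120.757° − 30.569° = -151.326°.
(The naïve average (-120.757 + +178.105)/2 = 28.674° is on the wrong side of the globe.)

151.326°W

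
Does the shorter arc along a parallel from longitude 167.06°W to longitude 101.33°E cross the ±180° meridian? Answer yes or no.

Naïve |101.33 − -167.06| = 268.39° > 180°, so the shorter arc goes the other way round — across 180°.
Signed shortest Δλ = ((101.33 − -167.06 + 180) mod 360) − 180 = -91.61°.
Going west by 91.61° from -167.06° passes through 180° before reaching +101.33°.

Yes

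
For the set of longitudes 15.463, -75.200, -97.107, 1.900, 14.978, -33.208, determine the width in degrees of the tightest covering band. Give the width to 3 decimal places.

112.570°

Sort the longitudes: -97.107°, -75.200°, -33.208°, +1.900°, +14.978°, +15.463°.
Eastward gaps between consecutive values (wrapping around): 21.907°, 41.992°, 35.108°, 13.078°, 0.485°, 247.430°.
Largest gap = 247.430° ⇒ minimal covering band is its complement: 360° − 247.430° = 112.570°.
Band runs from -97.107° eastward to +15.463°.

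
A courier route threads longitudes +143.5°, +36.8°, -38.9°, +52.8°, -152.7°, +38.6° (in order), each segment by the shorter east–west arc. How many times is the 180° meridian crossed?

2

Leg 1: +143.5° → +36.8°, shortest Δλ = -106.7° (west) — does not cross 180°.
Leg 2: +36.8° → -38.9°, shortest Δλ = -75.7° (west) — does not cross 180°.
Leg 3: -38.9° → +52.8°, shortest Δλ = 91.7° (east) — does not cross 180°.
Leg 4: +52.8° → -152.7°, shortest Δλ = 154.5° (east) — crosses 180°.
Leg 5: -152.7° → +38.6°, shortest Δλ = -168.7° (west) — crosses 180°.
Total crossings: 2.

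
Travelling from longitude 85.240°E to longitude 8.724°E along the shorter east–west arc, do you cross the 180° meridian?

No

Signed shortest Δλ = ((8.724 − 85.240 + 180) mod 360) − 180 = -76.516°.
Going west by 76.516° from +85.240° reaches +8.724° without touching 180°.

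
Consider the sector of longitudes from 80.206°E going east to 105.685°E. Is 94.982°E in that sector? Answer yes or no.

Yes

Band width going east from +80.206° to +105.685°: ((105.685 − 80.206) mod 360) = 25.479°.
Offset of +94.982° east of the west edge: ((94.982 − 80.206) mod 360) = 14.776°.
14.776° ≤ 25.479° ⇒ inside.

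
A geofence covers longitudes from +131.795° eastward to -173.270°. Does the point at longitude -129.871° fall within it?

Band width going east from +131.795° to -173.270°: ((-173.270 − 131.795) mod 360) = 54.935°.
Offset of -129.871° east of the west edge: ((-129.871 − 131.795) mod 360) = 98.334°.
98.334° > 54.935° ⇒ outside.

No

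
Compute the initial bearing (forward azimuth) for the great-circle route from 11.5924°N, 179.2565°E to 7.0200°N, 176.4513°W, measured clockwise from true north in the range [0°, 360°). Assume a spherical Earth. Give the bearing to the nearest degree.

137°

Δλ = -176.4513 − 179.2565 = -355.7078°; wrapped into (−180°, 180°]: 4.2922°.
θ = atan2( sin Δλ · cos φ₂ , cos φ₁ · sin φ₂ − sin φ₁ · cos φ₂ · cos Δλ )
  = atan2(0.07428, -0.07916) = 136.821° → normalised to [0°, 360°): 136.821°.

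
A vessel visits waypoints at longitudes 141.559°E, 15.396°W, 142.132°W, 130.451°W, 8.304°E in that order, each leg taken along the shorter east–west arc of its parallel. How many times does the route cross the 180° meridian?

0

Leg 1: +141.559° → -15.396°, shortest Δλ = -156.955° (west) — does not cross 180°.
Leg 2: -15.396° → -142.132°, shortest Δλ = -126.736° (west) — does not cross 180°.
Leg 3: -142.132° → -130.451°, shortest Δλ = 11.681° (east) — does not cross 180°.
Leg 4: -130.451° → +8.304°, shortest Δλ = 138.755° (east) — does not cross 180°.
Total crossings: 0.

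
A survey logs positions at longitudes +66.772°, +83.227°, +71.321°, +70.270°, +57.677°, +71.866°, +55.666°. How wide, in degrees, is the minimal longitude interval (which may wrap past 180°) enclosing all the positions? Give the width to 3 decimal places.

Sort the longitudes: +55.666°, +57.677°, +66.772°, +70.270°, +71.321°, +71.866°, +83.227°.
Eastward gaps between consecutive values (wrapping around): 2.011°, 9.095°, 3.498°, 1.051°, 0.545°, 11.361°, 332.439°.
Largest gap = 332.439° ⇒ minimal covering band is its complement: 360° − 332.439° = 27.561°.
Band runs from +55.666° eastward to +83.227°.

27.561°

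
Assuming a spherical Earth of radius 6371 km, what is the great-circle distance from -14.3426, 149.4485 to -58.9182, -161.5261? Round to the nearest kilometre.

6372 km

Δλ = -161.5261 − 149.4485 = -310.9746°; wrapped into (−180°, 180°]: 49.0254°.
Δφ = -58.9182 − -14.3426 = -44.5756°.
a = sin²(Δφ/2) + cos φ₁ · cos φ₂ · sin²(Δλ/2) = 0.229936.
c = 2·atan2(√a, √(1−a)) = 1.00021 rad → d = 6371·c ≈ 6372.32 km.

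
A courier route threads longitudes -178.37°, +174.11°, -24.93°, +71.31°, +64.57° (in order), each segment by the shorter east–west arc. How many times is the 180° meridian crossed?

2

Leg 1: -178.37° → +174.11°, shortest Δλ = -7.52° (west) — crosses 180°.
Leg 2: +174.11° → -24.93°, shortest Δλ = 160.96° (east) — crosses 180°.
Leg 3: -24.93° → +71.31°, shortest Δλ = 96.24° (east) — does not cross 180°.
Leg 4: +71.31° → +64.57°, shortest Δλ = -6.74° (west) — does not cross 180°.
Total crossings: 2.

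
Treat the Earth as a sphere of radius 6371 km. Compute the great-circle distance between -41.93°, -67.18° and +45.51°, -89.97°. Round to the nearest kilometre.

9982 km

Δλ = -89.97 − -67.18 = -22.79°.
Δφ = 45.51 − -41.93 = 87.44°.
a = sin²(Δφ/2) + cos φ₁ · cos φ₂ · sin²(Δλ/2) = 0.498018.
c = 2·atan2(√a, √(1−a)) = 1.56683 rad → d = 6371·c ≈ 9982.29 km.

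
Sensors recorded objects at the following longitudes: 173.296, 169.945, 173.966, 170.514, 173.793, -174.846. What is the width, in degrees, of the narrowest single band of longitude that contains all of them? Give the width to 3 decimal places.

Sort the longitudes: -174.846°, +169.945°, +170.514°, +173.296°, +173.793°, +173.966°.
Eastward gaps between consecutive values (wrapping around): 344.791°, 0.569°, 2.782°, 0.497°, 0.173°, 11.188°.
Largest gap = 344.791° ⇒ minimal covering band is its complement: 360° − 344.791° = 15.209°.
Band runs from +169.945° eastward to -174.846°, crossing the antimeridian.

15.209°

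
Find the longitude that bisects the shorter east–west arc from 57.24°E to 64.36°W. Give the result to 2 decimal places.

3.56°W

Signed shortest Δλ from +57.24° to -64.36° is -121.60°.
Midpoint longitude = +57.24° + (-121.60°)/2 = +57.24° − 60.80° = -3.56°.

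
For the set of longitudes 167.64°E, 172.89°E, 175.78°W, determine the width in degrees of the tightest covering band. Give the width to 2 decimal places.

16.58°

Sort the longitudes: -175.78°, +167.64°, +172.89°.
Eastward gaps between consecutive values (wrapping around): 343.42°, 5.25°, 11.33°.
Largest gap = 343.42° ⇒ minimal covering band is its complement: 360° − 343.42° = 16.58°.
Band runs from +167.64° eastward to -175.78°, crossing the antimeridian.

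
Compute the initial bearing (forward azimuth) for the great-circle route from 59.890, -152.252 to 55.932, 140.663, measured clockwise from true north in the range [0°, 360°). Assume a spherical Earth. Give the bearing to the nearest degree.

294°

Δλ = 140.663 − -152.252 = 292.915°; wrapped into (−180°, 180°]: -67.085°.
θ = atan2( sin Δλ · cos φ₂ , cos φ₁ · sin φ₂ − sin φ₁ · cos φ₂ · cos Δλ )
  = atan2(-0.51597, 0.22688) = -66.264° → normalised to [0°, 360°): 293.736°.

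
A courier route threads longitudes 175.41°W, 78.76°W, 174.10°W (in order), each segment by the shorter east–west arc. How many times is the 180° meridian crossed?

0

Leg 1: -175.41° → -78.76°, shortest Δλ = 96.65° (east) — does not cross 180°.
Leg 2: -78.76° → -174.10°, shortest Δλ = -95.34° (west) — does not cross 180°.
Total crossings: 0.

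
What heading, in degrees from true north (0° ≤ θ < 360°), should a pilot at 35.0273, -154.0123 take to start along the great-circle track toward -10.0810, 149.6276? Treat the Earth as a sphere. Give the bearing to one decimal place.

Δλ = 149.6276 − -154.0123 = 303.6399°; wrapped into (−180°, 180°]: -56.3601°.
θ = atan2( sin Δλ · cos φ₂ , cos φ₁ · sin φ₂ − sin φ₁ · cos φ₂ · cos Δλ )
  = atan2(-0.81968, -0.45639) = -119.109° → normalised to [0°, 360°): 240.891°.

240.9°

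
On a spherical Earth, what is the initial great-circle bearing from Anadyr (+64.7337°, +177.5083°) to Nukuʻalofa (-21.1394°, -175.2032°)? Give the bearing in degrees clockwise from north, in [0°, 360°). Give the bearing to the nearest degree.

173°

Δλ = -175.2032 − 177.5083 = -352.7115°; wrapped into (−180°, 180°]: 7.2885°.
θ = atan2( sin Δλ · cos φ₂ , cos φ₁ · sin φ₂ − sin φ₁ · cos φ₂ · cos Δλ )
  = atan2(0.11833, -0.99059) = 173.188° → normalised to [0°, 360°): 173.188°.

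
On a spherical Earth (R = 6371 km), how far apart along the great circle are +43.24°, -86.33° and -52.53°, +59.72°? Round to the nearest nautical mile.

Δλ = 59.72 − -86.33 = 146.05°.
Δφ = -52.53 − 43.24 = -95.77°.
a = sin²(Δφ/2) + cos φ₁ · cos φ₂ · sin²(Δλ/2) = 0.955667.
c = 2·atan2(√a, √(1−a)) = 2.71731 rad → d = 6371·c ≈ 17311.98 km ≈ 9347.72 nmi.

9348 nmi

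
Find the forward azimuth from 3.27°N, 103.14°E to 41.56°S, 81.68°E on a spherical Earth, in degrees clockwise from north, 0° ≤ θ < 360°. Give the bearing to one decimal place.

201.3°

Δλ = 81.68 − 103.14 = -21.46°.
θ = atan2( sin Δλ · cos φ₂ , cos φ₁ · sin φ₂ − sin φ₁ · cos φ₂ · cos Δλ )
  = atan2(-0.27375, -0.70205) = -158.697° → normalised to [0°, 360°): 201.303°.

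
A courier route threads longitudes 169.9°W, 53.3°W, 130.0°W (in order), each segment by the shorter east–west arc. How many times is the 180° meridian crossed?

0

Leg 1: -169.9° → -53.3°, shortest Δλ = 116.6° (east) — does not cross 180°.
Leg 2: -53.3° → -130.0°, shortest Δλ = -76.7° (west) — does not cross 180°.
Total crossings: 0.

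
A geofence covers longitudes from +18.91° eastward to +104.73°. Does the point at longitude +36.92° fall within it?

Yes

Band width going east from +18.91° to +104.73°: ((104.73 − 18.91) mod 360) = 85.82°.
Offset of +36.92° east of the west edge: ((36.92 − 18.91) mod 360) = 18.01°.
18.01° ≤ 85.82° ⇒ inside.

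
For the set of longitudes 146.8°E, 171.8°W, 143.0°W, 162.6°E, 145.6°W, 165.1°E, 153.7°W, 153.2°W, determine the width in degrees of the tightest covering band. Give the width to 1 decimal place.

Sort the longitudes: -171.8°, -153.7°, -153.2°, -145.6°, -143.0°, +146.8°, +162.6°, +165.1°.
Eastward gaps between consecutive values (wrapping around): 18.1°, 0.5°, 7.6°, 2.6°, 289.8°, 15.8°, 2.5°, 23.1°.
Largest gap = 289.8° ⇒ minimal covering band is its complement: 360° − 289.8° = 70.2°.
Band runs from +146.8° eastward to -143.0°, crossing the antimeridian.

70.2°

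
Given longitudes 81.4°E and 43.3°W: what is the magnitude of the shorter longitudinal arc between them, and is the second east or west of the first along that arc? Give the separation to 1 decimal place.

124.7° west

Raw difference: -43.3 − 81.4 = -124.7°.
Normalise into (−180°, 180°]: -124.7° stays -124.7°.
Negative ⇒ the second point lies to the west; separation 124.7°.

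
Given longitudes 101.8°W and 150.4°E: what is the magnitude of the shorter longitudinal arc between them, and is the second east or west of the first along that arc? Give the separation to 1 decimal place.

107.8° west

Raw difference: 150.4 − -101.8 = 252.2°.
Normalise into (−180°, 180°]: 252.2° − 360° = -107.8°.
Negative ⇒ the second point lies to the west; separation 107.8°.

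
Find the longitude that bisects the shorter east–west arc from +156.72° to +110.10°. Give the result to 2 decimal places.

+133.41°

Signed shortest Δλ from +156.72° to +110.10° is -46.62°.
Midpoint longitude = +156.72° + (-46.62°)/2 = +156.72° − 23.31° = +133.41°.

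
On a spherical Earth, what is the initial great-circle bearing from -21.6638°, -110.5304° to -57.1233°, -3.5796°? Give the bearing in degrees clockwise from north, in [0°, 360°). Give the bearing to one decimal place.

Δλ = -3.5796 − -110.5304 = 106.9508°.
θ = atan2( sin Δλ · cos φ₂ , cos φ₁ · sin φ₂ − sin φ₁ · cos φ₂ · cos Δλ )
  = atan2(0.51925, -0.83894) = 148.245° → normalised to [0°, 360°): 148.245°.

148.2°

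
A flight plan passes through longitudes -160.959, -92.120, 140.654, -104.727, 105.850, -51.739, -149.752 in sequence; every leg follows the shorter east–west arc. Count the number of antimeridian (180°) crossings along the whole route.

Leg 1: -160.959° → -92.120°, shortest Δλ = 68.839° (east) — does not cross 180°.
Leg 2: -92.120° → +140.654°, shortest Δλ = -127.226° (west) — crosses 180°.
Leg 3: +140.654° → -104.727°, shortest Δλ = 114.619° (east) — crosses 180°.
Leg 4: -104.727° → +105.850°, shortest Δλ = -149.423° (west) — crosses 180°.
Leg 5: +105.850° → -51.739°, shortest Δλ = -157.589° (west) — does not cross 180°.
Leg 6: -51.739° → -149.752°, shortest Δλ = -98.013° (west) — does not cross 180°.
Total crossings: 3.

3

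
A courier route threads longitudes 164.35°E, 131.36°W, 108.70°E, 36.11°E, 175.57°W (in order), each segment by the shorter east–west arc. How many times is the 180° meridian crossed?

Leg 1: +164.35° → -131.36°, shortest Δλ = 64.29° (east) — crosses 180°.
Leg 2: -131.36° → +108.70°, shortest Δλ = -119.94° (west) — crosses 180°.
Leg 3: +108.70° → +36.11°, shortest Δλ = -72.59° (west) — does not cross 180°.
Leg 4: +36.11° → -175.57°, shortest Δλ = 148.32° (east) — crosses 180°.
Total crossings: 3.

3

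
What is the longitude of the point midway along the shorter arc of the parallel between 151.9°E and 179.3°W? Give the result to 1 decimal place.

Signed shortest Δλ from +151.9° to -179.3° is +28.8°.
Midpoint longitude = +151.9° + (+28.8°)/2 = +151.9° + 14.4° = +166.3°.
(The naïve average (+151.9 + -179.3)/2 = -13.7° is on the wrong side of the globe.)

166.3°E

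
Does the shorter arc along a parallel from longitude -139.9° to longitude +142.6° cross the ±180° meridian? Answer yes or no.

Yes

Naïve |142.6 − -139.9| = 282.5° > 180°, so the shorter arc goes the other way round — across 180°.
Signed shortest Δλ = ((142.6 − -139.9 + 180) mod 360) − 180 = -77.5°.
Going west by 77.5° from -139.9° passes through 180° before reaching +142.6°.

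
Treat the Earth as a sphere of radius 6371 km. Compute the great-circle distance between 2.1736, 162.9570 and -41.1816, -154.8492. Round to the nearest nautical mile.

Δλ = -154.8492 − 162.9570 = -317.8062°; wrapped into (−180°, 180°]: 42.1938°.
Δφ = -41.1816 − 2.1736 = -43.3552°.
a = sin²(Δφ/2) + cos φ₁ · cos φ₂ · sin²(Δλ/2) = 0.233885.
c = 2·atan2(√a, √(1−a)) = 1.00956 rad → d = 6371·c ≈ 6431.94 km ≈ 3472.97 nmi.

3473 nmi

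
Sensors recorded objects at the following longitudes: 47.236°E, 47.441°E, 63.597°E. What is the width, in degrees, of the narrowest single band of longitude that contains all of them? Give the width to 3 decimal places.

Sort the longitudes: +47.236°, +47.441°, +63.597°.
Eastward gaps between consecutive values (wrapping around): 0.205°, 16.156°, 343.639°.
Largest gap = 343.639° ⇒ minimal covering band is its complement: 360° − 343.639° = 16.361°.
Band runs from +47.236° eastward to +63.597°.

16.361°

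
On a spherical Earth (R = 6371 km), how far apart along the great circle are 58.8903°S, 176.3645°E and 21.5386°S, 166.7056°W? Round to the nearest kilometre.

Δλ = -166.7056 − 176.3645 = -343.0701°; wrapped into (−180°, 180°]: 16.9299°.
Δφ = -21.5386 − -58.8903 = 37.3517°.
a = sin²(Δφ/2) + cos φ₁ · cos φ₂ · sin²(Δλ/2) = 0.112951.
c = 2·atan2(√a, √(1−a)) = 0.68551 rad → d = 6371·c ≈ 4367.37 km.

4367 km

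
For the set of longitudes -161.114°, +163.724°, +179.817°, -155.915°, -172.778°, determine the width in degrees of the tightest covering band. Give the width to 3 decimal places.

Sort the longitudes: -172.778°, -161.114°, -155.915°, +163.724°, +179.817°.
Eastward gaps between consecutive values (wrapping around): 11.664°, 5.199°, 319.639°, 16.093°, 7.405°.
Largest gap = 319.639° ⇒ minimal covering band is its complement: 360° − 319.639° = 40.361°.
Band runs from +163.724° eastward to -155.915°, crossing the antimeridian.

40.361°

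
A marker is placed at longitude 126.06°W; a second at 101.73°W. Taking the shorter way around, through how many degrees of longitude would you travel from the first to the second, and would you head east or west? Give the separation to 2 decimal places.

Raw difference: -101.73 − -126.06 = 24.33°.
Normalise into (−180°, 180°]: 24.33° stays 24.33°.
Positive ⇒ the second point lies to the east; separation 24.33°.

24.33° east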